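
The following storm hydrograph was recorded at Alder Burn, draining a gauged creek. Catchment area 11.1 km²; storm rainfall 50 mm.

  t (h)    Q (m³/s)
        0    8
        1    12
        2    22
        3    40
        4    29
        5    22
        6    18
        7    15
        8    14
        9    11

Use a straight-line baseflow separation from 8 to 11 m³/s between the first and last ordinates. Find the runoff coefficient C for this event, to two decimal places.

ΣQ_DR = 96.00 m³/s; V = ΣQ_DR·Δt = 3.456 × 10^5 m³.
Runoff depth d = V / A = 31.14 mm.
C = d / P = 31.14 / 50 = 0.62.

C ≈ 0.62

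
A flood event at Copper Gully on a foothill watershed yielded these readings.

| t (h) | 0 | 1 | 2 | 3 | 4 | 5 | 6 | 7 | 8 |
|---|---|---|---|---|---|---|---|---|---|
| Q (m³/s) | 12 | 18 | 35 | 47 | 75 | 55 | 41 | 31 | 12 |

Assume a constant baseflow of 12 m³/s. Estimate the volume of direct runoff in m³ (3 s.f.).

Direct-runoff ordinates (Q − Q_b): 0.0, 6.0, 23.0, 35.0, 63.0, 43.0, 29.0, 19.0, 0.0 m³/s.
ΣQ_DR = 218.0 m³/s.
With Δt = 1 h = 3600 s, V = ΣQ_DR · Δt = 218.0 × 3600 = 7.85 × 10^5 m³.

V ≈ 7.85 × 10^5 m³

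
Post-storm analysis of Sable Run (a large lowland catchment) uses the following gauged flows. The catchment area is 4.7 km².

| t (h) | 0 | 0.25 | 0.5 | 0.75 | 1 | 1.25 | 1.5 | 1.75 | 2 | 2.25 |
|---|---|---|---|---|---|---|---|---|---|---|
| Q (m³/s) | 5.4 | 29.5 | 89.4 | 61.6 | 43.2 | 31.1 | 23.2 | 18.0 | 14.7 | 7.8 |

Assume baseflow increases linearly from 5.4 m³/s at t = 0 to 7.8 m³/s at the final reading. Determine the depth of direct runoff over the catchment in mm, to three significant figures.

d ≈ 49.4 mm

Direct runoff: 0.00, 23.83, 83.47, 55.40, 36.73, 24.37, 16.20, 10.73, 7.17, 0.00 m³/s; ΣQ_DR = 257.9 m³/s.
V = ΣQ_DR · Δt = 257.9 × 900 s = 2.321 × 10^5 m³.
Over A = 4.7 km², depth = V / A = 49.4 mm.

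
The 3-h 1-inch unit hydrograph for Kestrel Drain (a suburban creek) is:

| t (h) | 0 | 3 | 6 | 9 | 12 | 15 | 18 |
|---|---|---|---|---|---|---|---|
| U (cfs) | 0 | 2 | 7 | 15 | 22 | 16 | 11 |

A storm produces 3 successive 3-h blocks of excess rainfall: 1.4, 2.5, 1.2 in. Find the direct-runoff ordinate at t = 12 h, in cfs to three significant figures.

By discrete convolution, Q_j = Σ (P_i / 1 in) · U_{j−i}.
At t = 12 h (j=4): Q = (1.4/1)·22 + (2.5/1)·15 + (1.2/1)·7 = 76.7 cfs.

Q ≈ 76.7 cfs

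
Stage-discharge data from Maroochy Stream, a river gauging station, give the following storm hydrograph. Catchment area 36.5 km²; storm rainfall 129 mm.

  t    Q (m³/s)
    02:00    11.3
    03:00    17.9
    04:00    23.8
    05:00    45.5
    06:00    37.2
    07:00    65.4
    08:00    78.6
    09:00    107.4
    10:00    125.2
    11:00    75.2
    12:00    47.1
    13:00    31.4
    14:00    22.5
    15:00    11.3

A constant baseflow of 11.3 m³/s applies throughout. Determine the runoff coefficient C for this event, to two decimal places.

C ≈ 0.41

ΣQ_DR = 541.6 m³/s; V = ΣQ_DR·Δt = 1.950 × 10^6 m³.
Runoff depth d = V / A = 53.42 mm.
C = d / P = 53.42 / 129 = 0.41.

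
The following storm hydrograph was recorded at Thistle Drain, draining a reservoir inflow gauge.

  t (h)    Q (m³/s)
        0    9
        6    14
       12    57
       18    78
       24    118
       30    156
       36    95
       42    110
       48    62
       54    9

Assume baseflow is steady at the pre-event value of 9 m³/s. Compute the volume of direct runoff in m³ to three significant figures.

V ≈ 1.33 × 10^7 m³

Direct-runoff ordinates (Q − Q_b): 0.0, 5.0, 48.0, 69.0, 109.0, 147.0, 86.0, 101.0, 53.0, 0.0 m³/s.
ΣQ_DR = 618.0 m³/s.
With Δt = 6 h = 21600 s, V = ΣQ_DR · Δt = 618.0 × 21600 = 1.33 × 10^7 m³.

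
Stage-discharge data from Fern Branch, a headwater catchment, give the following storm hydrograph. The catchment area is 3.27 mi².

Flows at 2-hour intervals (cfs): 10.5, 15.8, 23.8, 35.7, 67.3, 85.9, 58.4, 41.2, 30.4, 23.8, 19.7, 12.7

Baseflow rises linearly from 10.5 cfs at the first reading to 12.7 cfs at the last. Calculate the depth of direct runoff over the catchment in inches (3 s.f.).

d ≈ 0.271 in

Direct runoff: 0.00, 5.10, 12.90, 24.60, 56.00, 74.40, 46.70, 29.30, 18.30, 11.50, 7.20, 0.00 cfs; ΣQ_DR = 286.0 cfs.
V = ΣQ_DR · Δt = 286.0 × 7200 s = 2.059 × 10^6 ft³.
Over A = 3.27 mi², depth = V / A = 0.271 in.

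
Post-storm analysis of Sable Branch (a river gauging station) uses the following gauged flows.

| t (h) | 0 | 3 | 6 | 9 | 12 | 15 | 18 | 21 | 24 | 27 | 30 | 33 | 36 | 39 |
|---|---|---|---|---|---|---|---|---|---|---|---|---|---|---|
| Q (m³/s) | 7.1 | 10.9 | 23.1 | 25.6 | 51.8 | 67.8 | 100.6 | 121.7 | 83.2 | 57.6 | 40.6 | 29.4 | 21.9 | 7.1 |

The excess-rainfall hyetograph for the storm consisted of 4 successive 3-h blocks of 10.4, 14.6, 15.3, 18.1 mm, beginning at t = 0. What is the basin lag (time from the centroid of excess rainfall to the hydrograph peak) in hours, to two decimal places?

t_L ≈ 14.39 h

Centroid of excess rainfall: t_c = Σ P_i·t̄_i / ΣP_i = 6.6113 h (block centres at 1.5, 4.5, 7.5, 10.5 h).
Hydrograph peak occurs at t = 21 h, so basin lag t_L = 21 − 6.6113 = 14.39 h.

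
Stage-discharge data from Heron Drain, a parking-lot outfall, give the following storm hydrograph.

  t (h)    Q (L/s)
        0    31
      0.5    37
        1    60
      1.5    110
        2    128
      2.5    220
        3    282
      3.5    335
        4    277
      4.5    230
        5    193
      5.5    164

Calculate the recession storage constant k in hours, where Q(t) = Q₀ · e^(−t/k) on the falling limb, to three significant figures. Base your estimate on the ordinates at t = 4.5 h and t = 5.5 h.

k ≈ 2.96 h

On the falling limb, Q drops from 230 to 164 L/s between t = 4.5 h and t = 5.5 h (Δt = 1 h).
k = −Δt / ln(Q₂/Q₁) = −1 / ln(164/230) = 2.96 h.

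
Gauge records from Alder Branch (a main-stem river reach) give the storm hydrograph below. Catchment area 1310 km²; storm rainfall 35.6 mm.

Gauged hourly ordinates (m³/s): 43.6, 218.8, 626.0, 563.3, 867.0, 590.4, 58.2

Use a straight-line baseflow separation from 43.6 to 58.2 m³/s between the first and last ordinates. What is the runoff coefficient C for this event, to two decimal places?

ΣQ_DR = 2611 m³/s; V = ΣQ_DR·Δt = 9.400 × 10^6 m³.
Runoff depth d = V / A = 7.175 mm.
C = d / P = 7.175 / 35.6 = 0.20.

C ≈ 0.20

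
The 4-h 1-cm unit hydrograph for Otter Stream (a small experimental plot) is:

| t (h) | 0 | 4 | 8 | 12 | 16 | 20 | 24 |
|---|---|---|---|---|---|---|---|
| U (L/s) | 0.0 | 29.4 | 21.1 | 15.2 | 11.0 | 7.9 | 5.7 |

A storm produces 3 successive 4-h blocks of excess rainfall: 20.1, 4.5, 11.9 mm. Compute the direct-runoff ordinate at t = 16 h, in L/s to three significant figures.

By discrete convolution, Q_j = Σ (P_i / 10 mm) · U_{j−i}.
At t = 16 h (j=4): Q = (20.1/10)·11.0 + (4.5/10)·15.2 + (11.9/10)·21.1 = 54.1 L/s.

Q ≈ 54.1 L/s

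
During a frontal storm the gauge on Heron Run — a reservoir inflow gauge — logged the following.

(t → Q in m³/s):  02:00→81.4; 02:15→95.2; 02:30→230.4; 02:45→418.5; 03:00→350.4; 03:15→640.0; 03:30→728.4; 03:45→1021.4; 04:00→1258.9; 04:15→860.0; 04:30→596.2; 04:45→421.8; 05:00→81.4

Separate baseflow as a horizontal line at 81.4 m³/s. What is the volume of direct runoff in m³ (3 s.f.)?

V ≈ 5.15 × 10^6 m³

Direct-runoff ordinates (Q − Q_b): 0.0, 13.8, 149.0, 337.1, 269.0, 558.6, 647.0, 940.0, 1177.5, 778.6, 514.8, 340.4, 0.0 m³/s.
ΣQ_DR = 5726 m³/s.
With Δt = 0.25 h = 900 s, V = ΣQ_DR · Δt = 5726 × 900 = 5.15 × 10^6 m³.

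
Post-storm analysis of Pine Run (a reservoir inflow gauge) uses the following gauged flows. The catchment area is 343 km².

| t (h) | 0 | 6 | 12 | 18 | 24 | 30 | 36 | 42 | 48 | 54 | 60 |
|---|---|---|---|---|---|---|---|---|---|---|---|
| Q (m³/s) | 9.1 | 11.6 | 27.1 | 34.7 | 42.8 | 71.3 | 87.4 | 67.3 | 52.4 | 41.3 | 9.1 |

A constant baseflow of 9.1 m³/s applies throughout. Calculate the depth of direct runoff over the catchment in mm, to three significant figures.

Direct runoff: 0.0, 2.5, 18.0, 25.6, 33.7, 62.2, 78.3, 58.2, 43.3, 32.2, 0.0 m³/s; ΣQ_DR = 354.0 m³/s.
V = ΣQ_DR · Δt = 354.0 × 21600 s = 7.646 × 10^6 m³.
Over A = 343 km², depth = V / A = 22.3 mm.

d ≈ 22.3 mm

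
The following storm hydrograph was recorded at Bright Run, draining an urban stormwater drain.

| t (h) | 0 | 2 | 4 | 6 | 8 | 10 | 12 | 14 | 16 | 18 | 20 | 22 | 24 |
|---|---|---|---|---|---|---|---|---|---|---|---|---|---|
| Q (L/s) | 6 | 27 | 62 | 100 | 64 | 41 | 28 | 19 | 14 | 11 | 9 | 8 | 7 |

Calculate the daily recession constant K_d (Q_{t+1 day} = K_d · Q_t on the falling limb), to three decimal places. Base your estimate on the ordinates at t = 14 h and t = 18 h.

Between t = 14 h and t = 18 h the flow falls from 19 to 11 L/s over 2×2 h = 4 h.
Per-interval ratio K = (11/19)^(1/2) = 0.7609; K_d = K^(24/2) = 0.038.

K_d ≈ 0.038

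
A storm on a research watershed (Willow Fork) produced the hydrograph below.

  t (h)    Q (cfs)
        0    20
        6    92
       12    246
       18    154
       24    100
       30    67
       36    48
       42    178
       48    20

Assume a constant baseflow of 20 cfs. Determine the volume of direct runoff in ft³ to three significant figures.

V ≈ 1.61 × 10^7 ft³

Direct-runoff ordinates (Q − Q_b): 0.0, 72.0, 226.0, 134.0, 80.0, 47.0, 28.0, 158.0, 0.0 cfs.
ΣQ_DR = 745.0 cfs.
With Δt = 6 h = 21600 s, V = ΣQ_DR · Δt = 745.0 × 21600 = 1.61 × 10^7 ft³.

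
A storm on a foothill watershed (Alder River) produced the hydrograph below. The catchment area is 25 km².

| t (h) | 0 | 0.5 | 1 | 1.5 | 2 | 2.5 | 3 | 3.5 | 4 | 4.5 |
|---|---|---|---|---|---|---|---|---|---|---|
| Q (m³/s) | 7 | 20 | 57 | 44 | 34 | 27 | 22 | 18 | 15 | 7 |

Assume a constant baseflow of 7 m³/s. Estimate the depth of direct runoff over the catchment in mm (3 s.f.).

d ≈ 13.0 mm

Direct runoff: 0.0, 13.0, 50.0, 37.0, 27.0, 20.0, 15.0, 11.0, 8.0, 0.0 m³/s; ΣQ_DR = 181.0 m³/s.
V = ΣQ_DR · Δt = 181.0 × 1800 s = 3.258 × 10^5 m³.
Over A = 25 km², depth = V / A = 13.0 mm.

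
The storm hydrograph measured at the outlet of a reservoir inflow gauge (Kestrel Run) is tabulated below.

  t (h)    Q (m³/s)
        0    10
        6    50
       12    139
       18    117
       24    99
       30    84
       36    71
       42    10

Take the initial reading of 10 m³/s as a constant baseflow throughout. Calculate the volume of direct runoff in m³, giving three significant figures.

V ≈ 1.08 × 10^7 m³

Direct-runoff ordinates (Q − Q_b): 0.0, 40.0, 129.0, 107.0, 89.0, 74.0, 61.0, 0.0 m³/s.
ΣQ_DR = 500.0 m³/s.
With Δt = 6 h = 21600 s, V = ΣQ_DR · Δt = 500.0 × 21600 = 1.08 × 10^7 m³.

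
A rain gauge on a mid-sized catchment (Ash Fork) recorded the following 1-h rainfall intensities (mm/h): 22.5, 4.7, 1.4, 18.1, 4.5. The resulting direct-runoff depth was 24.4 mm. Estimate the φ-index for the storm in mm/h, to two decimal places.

Only the 2 blocks with intensity above φ contribute runoff: 22.5, 18.1 mm/h.
Σ(I−φ)·Δt = d  ⇒  (22.5+18.1 − 2φ)·1 = 24.4
φ = (40.60 − 24.4/1) / 2 = 8.10 mm/h.

φ ≈ 8.10 mm/h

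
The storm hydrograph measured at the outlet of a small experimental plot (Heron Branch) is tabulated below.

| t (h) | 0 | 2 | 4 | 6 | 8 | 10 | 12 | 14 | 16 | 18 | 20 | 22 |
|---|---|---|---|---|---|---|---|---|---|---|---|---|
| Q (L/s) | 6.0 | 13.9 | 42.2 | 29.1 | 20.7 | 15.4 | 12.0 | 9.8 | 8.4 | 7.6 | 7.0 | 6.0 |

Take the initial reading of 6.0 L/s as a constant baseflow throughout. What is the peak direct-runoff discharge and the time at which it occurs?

Q_p = 36.2 L/s at t = 4 h

Subtracting baseflow gives direct-runoff ordinates: 0.0, 7.9, 36.2, 23.1, 14.7, 9.4, 6.0, 3.8, 2.4, 1.6, 1.0, 0.0 L/s.
The maximum is 36.2 L/s, occurring at the reading for t = 4 h.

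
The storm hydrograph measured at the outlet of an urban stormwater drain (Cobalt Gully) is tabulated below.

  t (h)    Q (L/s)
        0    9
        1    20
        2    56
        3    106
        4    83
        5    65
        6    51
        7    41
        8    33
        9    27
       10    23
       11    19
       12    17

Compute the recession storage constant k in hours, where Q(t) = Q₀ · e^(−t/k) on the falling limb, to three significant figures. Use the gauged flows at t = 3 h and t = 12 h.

k ≈ 4.92 h

On the falling limb, Q drops from 106 to 17 L/s between t = 3 h and t = 12 h (Δt = 9 h).
k = −Δt / ln(Q₂/Q₁) = −9 / ln(17/106) = 4.92 h.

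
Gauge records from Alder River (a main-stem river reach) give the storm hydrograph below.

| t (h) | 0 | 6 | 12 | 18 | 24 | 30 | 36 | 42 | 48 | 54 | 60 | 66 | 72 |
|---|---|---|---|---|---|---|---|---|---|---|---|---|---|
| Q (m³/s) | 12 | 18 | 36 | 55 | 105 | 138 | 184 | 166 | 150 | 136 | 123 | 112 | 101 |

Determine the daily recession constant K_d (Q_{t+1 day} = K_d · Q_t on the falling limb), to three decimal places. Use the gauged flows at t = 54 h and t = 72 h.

Between t = 54 h and t = 72 h the flow falls from 136 to 101 m³/s over 3×6 h = 18 h.
Per-interval ratio K = (101/136)^(1/3) = 0.9056; K_d = K^(24/6) = 0.673.

K_d ≈ 0.673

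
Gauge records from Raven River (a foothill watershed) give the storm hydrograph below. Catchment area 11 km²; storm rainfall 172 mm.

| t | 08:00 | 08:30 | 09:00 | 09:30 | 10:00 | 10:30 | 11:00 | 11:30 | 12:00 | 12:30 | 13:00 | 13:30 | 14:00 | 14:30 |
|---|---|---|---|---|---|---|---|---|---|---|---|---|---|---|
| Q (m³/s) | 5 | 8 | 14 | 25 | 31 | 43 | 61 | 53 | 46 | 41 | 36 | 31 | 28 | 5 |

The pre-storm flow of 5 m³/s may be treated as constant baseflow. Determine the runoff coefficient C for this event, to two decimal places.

ΣQ_DR = 357.0 m³/s; V = ΣQ_DR·Δt = 6.426 × 10^5 m³.
Runoff depth d = V / A = 58.42 mm.
C = d / P = 58.42 / 172 = 0.34.

C ≈ 0.34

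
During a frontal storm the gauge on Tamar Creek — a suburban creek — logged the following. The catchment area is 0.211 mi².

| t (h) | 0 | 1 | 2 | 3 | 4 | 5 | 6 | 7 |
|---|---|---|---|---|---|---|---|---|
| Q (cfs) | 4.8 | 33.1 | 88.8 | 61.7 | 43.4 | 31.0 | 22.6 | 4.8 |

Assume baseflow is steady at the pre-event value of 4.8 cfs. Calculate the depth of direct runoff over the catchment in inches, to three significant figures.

Direct runoff: 0.0, 28.3, 84.0, 56.9, 38.6, 26.2, 17.8, 0.0 cfs; ΣQ_DR = 251.8 cfs.
V = ΣQ_DR · Δt = 251.8 × 3600 s = 9.065 × 10^5 ft³.
Over A = 0.211 mi², depth = V / A = 1.85 in.

d ≈ 1.85 in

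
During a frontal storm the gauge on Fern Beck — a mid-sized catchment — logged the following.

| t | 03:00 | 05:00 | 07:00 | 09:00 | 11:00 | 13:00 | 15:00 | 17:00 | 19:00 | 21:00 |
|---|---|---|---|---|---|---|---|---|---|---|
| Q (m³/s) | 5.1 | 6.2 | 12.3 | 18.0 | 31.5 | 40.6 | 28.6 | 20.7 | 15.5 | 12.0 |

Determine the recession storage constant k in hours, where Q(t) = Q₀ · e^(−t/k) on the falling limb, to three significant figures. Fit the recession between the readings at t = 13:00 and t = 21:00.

k ≈ 6.56 h

On the falling limb, Q drops from 40.6 to 12.0 m³/s between t = 13:00 and t = 21:00 (Δt = 8 h).
k = −Δt / ln(Q₂/Q₁) = −8 / ln(12.0/40.6) = 6.56 h.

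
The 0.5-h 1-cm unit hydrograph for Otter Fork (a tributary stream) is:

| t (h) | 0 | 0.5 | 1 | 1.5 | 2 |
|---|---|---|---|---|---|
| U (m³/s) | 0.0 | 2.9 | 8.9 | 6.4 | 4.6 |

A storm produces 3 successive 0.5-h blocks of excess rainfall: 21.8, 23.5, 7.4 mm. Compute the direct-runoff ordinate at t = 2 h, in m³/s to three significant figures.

By discrete convolution, Q_j = Σ (P_i / 10 mm) · U_{j−i}.
At t = 2 h (j=4): Q = (21.8/10)·4.6 + (23.5/10)·6.4 + (7.4/10)·8.9 = 31.7 m³/s.

Q ≈ 31.7 m³/s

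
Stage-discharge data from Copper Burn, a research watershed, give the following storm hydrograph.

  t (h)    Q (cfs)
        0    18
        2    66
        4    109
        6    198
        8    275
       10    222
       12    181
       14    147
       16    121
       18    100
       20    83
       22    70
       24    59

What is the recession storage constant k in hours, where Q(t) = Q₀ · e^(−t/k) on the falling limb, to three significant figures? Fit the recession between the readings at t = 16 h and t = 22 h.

k ≈ 11.0 h

On the falling limb, Q drops from 121 to 70 cfs between t = 16 h and t = 22 h (Δt = 6 h).
k = −Δt / ln(Q₂/Q₁) = −6 / ln(70/121) = 11.0 h.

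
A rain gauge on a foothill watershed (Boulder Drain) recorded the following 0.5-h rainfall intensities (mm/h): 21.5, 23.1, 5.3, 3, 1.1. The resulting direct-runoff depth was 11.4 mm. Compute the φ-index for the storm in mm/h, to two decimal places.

φ ≈ 10.90 mm/h

Only the 2 blocks with intensity above φ contribute runoff: 21.5, 23.1 mm/h.
Σ(I−φ)·Δt = d  ⇒  (21.5+23.1 − 2φ)·0.5 = 11.4
φ = (44.60 − 11.4/0.5) / 2 = 10.90 mm/h.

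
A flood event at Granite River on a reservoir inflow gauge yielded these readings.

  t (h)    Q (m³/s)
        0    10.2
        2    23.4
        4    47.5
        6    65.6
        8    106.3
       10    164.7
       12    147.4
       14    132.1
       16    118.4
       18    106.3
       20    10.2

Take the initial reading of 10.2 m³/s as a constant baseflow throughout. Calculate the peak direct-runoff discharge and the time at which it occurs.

Q_p = 154.5 m³/s at t = 10 h

Subtracting baseflow gives direct-runoff ordinates: 0.0, 13.2, 37.3, 55.4, 96.1, 154.5, 137.2, 121.9, 108.2, 96.1, 0.0 m³/s.
The maximum is 154.5 m³/s, occurring at the reading for t = 10 h.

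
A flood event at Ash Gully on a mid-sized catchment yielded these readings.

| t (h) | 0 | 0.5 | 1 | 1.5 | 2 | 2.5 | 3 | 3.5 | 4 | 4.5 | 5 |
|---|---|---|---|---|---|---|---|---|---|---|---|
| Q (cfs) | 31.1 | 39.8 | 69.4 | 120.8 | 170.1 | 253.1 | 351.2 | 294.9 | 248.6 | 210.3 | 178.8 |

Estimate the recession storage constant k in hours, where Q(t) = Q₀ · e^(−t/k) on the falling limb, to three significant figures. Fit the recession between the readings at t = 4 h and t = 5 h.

On the falling limb, Q drops from 248.6 to 178.8 cfs between t = 4 h and t = 5 h (Δt = 1 h).
k = −Δt / ln(Q₂/Q₁) = −1 / ln(178.8/248.6) = 3.03 h.

k ≈ 3.03 h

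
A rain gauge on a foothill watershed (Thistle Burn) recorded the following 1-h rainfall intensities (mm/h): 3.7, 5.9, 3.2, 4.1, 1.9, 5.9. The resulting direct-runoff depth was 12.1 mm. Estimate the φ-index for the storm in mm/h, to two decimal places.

Only the 5 blocks with intensity above φ contribute runoff: 3.7, 5.9, 3.2, 4.1, 5.9 mm/h.
Σ(I−φ)·Δt = d  ⇒  (3.7+5.9+3.2+4.1+5.9 − 5φ)·1 = 12.1
φ = (22.80 − 12.1/1) / 5 = 2.14 mm/h.

φ ≈ 2.14 mm/h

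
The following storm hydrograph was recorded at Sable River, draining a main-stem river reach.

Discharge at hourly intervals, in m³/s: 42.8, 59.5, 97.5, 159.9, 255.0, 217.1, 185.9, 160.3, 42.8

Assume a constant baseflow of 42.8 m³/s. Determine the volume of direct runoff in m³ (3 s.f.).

Direct-runoff ordinates (Q − Q_b): 0.0, 16.7, 54.7, 117.1, 212.2, 174.3, 143.1, 117.5, 0.0 m³/s.
ΣQ_DR = 835.6 m³/s.
With Δt = 1 h = 3600 s, V = ΣQ_DR · Δt = 835.6 × 3600 = 3.01 × 10^6 m³.

V ≈ 3.01 × 10^6 m³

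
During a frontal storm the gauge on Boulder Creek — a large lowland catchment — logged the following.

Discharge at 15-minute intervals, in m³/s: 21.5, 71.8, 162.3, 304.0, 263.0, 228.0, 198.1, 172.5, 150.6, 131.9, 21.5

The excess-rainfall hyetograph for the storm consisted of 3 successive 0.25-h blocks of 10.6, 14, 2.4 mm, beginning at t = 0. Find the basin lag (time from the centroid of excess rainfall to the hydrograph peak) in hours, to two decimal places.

Centroid of excess rainfall: t_c = Σ P_i·t̄_i / ΣP_i = 0.2991 h (block centres at 0.125, 0.375, 0.625 h).
Hydrograph peak occurs at t = 0.75 h, so basin lag t_L = 0.75 − 0.2991 = 0.45 h.

t_L ≈ 0.45 h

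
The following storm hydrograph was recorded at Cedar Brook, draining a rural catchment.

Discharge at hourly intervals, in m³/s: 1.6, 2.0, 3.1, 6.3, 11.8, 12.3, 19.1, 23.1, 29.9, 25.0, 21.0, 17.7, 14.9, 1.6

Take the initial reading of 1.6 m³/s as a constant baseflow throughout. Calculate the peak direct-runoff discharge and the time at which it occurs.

Q_p = 28.3 m³/s at t = 8 h

Subtracting baseflow gives direct-runoff ordinates: 0.0, 0.4, 1.5, 4.7, 10.2, 10.7, 17.5, 21.5, 28.3, 23.4, 19.4, 16.1, 13.3, 0.0 m³/s.
The maximum is 28.3 m³/s, occurring at the reading for t = 8 h.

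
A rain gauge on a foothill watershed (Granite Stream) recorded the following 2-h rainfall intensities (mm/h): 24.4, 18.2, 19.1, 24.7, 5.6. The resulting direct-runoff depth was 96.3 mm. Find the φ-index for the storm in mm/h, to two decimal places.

φ ≈ 9.56 mm/h

Only the 4 blocks with intensity above φ contribute runoff: 24.4, 18.2, 19.1, 24.7 mm/h.
Σ(I−φ)·Δt = d  ⇒  (24.4+18.2+19.1+24.7 − 4φ)·2 = 96.3
φ = (86.40 − 96.3/2) / 4 = 9.56 mm/h.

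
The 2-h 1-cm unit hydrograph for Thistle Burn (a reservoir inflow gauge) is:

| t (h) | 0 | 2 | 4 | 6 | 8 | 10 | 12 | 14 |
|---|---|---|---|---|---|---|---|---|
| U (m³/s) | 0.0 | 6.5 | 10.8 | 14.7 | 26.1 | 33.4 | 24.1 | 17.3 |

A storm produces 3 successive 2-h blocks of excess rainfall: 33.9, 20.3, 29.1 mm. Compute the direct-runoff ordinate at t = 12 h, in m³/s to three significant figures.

Q ≈ 225 m³/s

By discrete convolution, Q_j = Σ (P_i / 10 mm) · U_{j−i}.
At t = 12 h (j=6): Q = (33.9/10)·24.1 + (20.3/10)·33.4 + (29.1/10)·26.1 = 225 m³/s.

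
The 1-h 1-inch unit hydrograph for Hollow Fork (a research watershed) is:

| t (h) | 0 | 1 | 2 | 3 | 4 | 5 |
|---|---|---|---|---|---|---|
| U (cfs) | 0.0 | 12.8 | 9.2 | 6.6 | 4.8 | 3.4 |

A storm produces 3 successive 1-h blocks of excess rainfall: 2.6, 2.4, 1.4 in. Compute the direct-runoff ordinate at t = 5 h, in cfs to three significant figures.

Q ≈ 29.6 cfs

By discrete convolution, Q_j = Σ (P_i / 1 in) · U_{j−i}.
At t = 5 h (j=5): Q = (2.6/1)·3.4 + (2.4/1)·4.8 + (1.4/1)·6.6 = 29.6 cfs.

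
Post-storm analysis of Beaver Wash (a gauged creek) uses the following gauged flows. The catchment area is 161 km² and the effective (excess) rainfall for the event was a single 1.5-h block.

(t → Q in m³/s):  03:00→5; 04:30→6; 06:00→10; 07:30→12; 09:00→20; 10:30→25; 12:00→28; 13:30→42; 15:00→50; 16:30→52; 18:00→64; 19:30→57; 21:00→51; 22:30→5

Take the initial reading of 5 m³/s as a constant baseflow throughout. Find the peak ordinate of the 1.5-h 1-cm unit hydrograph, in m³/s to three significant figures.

Direct runoff: 0.0, 1.0, 5.0, 7.0, 15.0, 20.0, 23.0, 37.0, 45.0, 47.0, 59.0, 52.0, 46.0, 0.0 m³/s; ΣQ_DR = 357.0 m³/s, peak = 59.0 m³/s.
Runoff depth d = ΣQ_DR·Δt / A = 357.0 × 5400 / (161 km²) = 11.97 mm.
The 1-cm UH is the DRH scaled by (10 mm)/d, so U_p = 59.0 × 10/11.97 = 49.3 m³/s.

U_p ≈ 49.3 m³/s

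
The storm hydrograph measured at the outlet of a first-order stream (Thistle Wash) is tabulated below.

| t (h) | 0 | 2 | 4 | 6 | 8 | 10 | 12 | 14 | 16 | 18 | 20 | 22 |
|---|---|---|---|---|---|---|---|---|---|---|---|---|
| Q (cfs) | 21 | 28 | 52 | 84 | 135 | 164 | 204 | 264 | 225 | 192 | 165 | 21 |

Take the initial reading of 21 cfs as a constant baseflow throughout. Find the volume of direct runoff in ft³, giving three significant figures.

Direct-runoff ordinates (Q − Q_b): 0.0, 7.0, 31.0, 63.0, 114.0, 143.0, 183.0, 243.0, 204.0, 171.0, 144.0, 0.0 cfs.
ΣQ_DR = 1303 cfs.
With Δt = 2 h = 7200 s, V = ΣQ_DR · Δt = 1303 × 7200 = 9.38 × 10^6 ft³.

V ≈ 9.38 × 10^6 ft³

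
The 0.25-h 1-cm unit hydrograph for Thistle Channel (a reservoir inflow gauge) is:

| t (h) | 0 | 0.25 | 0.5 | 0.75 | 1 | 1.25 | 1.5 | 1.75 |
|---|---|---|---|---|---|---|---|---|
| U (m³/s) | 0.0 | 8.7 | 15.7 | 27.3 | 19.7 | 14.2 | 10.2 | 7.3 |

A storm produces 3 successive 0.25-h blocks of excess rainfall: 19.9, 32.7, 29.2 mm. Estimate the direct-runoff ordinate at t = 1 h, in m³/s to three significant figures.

Q ≈ 174 m³/s

By discrete convolution, Q_j = Σ (P_i / 10 mm) · U_{j−i}.
At t = 1 h (j=4): Q = (19.9/10)·19.7 + (32.7/10)·27.3 + (29.2/10)·15.7 = 174 m³/s.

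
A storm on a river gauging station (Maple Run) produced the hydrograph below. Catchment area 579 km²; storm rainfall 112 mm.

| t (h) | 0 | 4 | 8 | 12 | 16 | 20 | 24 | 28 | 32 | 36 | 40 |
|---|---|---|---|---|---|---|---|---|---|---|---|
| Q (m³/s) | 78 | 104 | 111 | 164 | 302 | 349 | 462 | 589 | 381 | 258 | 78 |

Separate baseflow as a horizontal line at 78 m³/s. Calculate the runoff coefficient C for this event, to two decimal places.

ΣQ_DR = 2018 m³/s; V = ΣQ_DR·Δt = 2.906 × 10^7 m³.
Runoff depth d = V / A = 50.19 mm.
C = d / P = 50.19 / 112 = 0.45.

C ≈ 0.45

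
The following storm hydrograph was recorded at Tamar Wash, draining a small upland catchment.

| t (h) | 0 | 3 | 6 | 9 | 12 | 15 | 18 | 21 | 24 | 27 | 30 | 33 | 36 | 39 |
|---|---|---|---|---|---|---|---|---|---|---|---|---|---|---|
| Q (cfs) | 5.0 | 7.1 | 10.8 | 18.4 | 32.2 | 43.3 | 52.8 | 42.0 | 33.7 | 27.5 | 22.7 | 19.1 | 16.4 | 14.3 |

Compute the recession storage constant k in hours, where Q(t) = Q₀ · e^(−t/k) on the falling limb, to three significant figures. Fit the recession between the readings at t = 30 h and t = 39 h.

On the falling limb, Q drops from 22.7 to 14.3 cfs between t = 30 h and t = 39 h (Δt = 9 h).
k = −Δt / ln(Q₂/Q₁) = −9 / ln(14.3/22.7) = 19.5 h.

k ≈ 19.5 h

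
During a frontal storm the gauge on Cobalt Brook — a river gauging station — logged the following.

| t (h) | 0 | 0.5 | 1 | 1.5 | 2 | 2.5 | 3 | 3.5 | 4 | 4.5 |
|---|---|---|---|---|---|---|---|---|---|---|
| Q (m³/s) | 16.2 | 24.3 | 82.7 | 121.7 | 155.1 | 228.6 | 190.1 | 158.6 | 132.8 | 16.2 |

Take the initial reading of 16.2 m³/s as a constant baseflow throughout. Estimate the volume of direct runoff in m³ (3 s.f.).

V ≈ 1.74 × 10^6 m³

Direct-runoff ordinates (Q − Q_b): 0.0, 8.1, 66.5, 105.5, 138.9, 212.4, 173.9, 142.4, 116.6, 0.0 m³/s.
ΣQ_DR = 964.3 m³/s.
With Δt = 0.5 h = 1800 s, V = ΣQ_DR · Δt = 964.3 × 1800 = 1.74 × 10^6 m³.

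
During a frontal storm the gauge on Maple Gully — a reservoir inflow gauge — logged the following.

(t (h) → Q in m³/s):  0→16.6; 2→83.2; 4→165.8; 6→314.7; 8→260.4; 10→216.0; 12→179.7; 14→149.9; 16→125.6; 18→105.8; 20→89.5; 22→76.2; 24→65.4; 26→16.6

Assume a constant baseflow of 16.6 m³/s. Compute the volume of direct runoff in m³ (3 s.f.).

V ≈ 1.18 × 10^7 m³

Direct-runoff ordinates (Q − Q_b): 0.0, 66.6, 149.2, 298.1, 243.8, 199.4, 163.1, 133.3, 109.0, 89.2, 72.9, 59.6, 48.8, 0.0 m³/s.
ΣQ_DR = 1633 m³/s.
With Δt = 2 h = 7200 s, V = ΣQ_DR · Δt = 1633 × 7200 = 1.18 × 10^7 m³.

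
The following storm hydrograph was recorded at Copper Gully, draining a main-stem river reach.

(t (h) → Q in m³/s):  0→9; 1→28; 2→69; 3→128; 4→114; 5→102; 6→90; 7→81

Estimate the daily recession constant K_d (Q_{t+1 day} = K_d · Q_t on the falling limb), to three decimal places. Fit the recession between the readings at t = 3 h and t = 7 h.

Between t = 3 h and t = 7 h the flow falls from 128 to 81 m³/s over 4×1 h = 4 h.
Per-interval ratio K = (81/128)^(1/4) = 0.8919; K_d = K^(24/1) = 0.064.

K_d ≈ 0.064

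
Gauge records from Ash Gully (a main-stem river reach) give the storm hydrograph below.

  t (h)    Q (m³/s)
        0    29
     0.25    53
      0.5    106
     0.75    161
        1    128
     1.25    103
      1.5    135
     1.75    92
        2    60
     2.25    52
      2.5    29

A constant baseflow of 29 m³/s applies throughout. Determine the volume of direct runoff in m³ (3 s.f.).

Direct-runoff ordinates (Q − Q_b): 0.0, 24.0, 77.0, 132.0, 99.0, 74.0, 106.0, 63.0, 31.0, 23.0, 0.0 m³/s.
ΣQ_DR = 629.0 m³/s.
With Δt = 0.25 h = 900 s, V = ΣQ_DR · Δt = 629.0 × 900 = 5.66 × 10^5 m³.

V ≈ 5.66 × 10^5 m³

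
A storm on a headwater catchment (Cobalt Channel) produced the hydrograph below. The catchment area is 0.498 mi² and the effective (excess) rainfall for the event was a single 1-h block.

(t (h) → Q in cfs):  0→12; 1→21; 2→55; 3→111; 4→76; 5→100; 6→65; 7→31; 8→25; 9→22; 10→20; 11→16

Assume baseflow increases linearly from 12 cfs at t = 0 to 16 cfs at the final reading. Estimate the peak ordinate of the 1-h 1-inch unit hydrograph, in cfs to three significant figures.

U_p ≈ 81.5 cfs

Direct runoff: 0.00, 8.64, 42.27, 97.91, 62.55, 86.18, 50.82, 16.45, 10.09, 6.73, 4.36, 0.00 cfs; ΣQ_DR = 386.0 cfs, peak = 97.91 cfs.
Runoff depth d = ΣQ_DR·Δt / A = 386.0 × 3600 / (0.498 mi²) = 1.201 in.
The 1-inch UH is the DRH scaled by (1 in)/d, so U_p = 97.91 × 1/1.201 = 81.5 cfs.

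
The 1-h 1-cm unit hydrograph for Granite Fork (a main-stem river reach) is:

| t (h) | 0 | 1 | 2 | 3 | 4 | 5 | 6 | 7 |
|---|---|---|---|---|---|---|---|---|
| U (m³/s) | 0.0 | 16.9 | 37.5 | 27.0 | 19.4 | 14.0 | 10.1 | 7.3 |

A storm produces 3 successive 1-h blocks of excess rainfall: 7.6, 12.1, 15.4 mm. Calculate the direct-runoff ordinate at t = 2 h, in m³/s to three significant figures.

By discrete convolution, Q_j = Σ (P_i / 10 mm) · U_{j−i}.
At t = 2 h (j=2): Q = (7.6/10)·37.5 + (12.1/10)·16.9 + (15.4/10)·0.0 = 48.9 m³/s.

Q ≈ 48.9 m³/s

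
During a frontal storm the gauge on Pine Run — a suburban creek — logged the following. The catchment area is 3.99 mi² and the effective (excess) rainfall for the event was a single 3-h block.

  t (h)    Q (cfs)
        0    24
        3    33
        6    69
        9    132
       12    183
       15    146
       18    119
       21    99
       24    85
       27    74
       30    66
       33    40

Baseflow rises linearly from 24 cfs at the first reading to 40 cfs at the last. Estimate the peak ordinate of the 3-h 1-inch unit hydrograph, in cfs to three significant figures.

U_p ≈ 192 cfs

Direct runoff: 0.00, 7.55, 42.09, 103.64, 153.18, 114.73, 86.27, 64.82, 49.36, 36.91, 27.45, 0.00 cfs; ΣQ_DR = 686.0 cfs, peak = 153.18 cfs.
Runoff depth d = ΣQ_DR·Δt / A = 686.0 × 10800 / (3.99 mi²) = 0.7993 in.
The 1-inch UH is the DRH scaled by (1 in)/d, so U_p = 153.18 × 1/0.7993 = 192 cfs.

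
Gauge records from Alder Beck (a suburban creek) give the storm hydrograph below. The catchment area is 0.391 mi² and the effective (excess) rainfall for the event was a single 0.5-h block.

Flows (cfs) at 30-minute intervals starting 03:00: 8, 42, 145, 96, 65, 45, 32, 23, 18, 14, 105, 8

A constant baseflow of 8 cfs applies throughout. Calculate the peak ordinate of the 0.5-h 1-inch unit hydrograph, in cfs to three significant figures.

U_p ≈ 137 cfs

Direct runoff: 0.0, 34.0, 137.0, 88.0, 57.0, 37.0, 24.0, 15.0, 10.0, 6.0, 97.0, 0.0 cfs; ΣQ_DR = 505.0 cfs, peak = 137.0 cfs.
Runoff depth d = ΣQ_DR·Δt / A = 505.0 × 1800 / (0.391 mi²) = 1.001 in.
The 1-inch UH is the DRH scaled by (1 in)/d, so U_p = 137.0 × 1/1.001 = 137 cfs.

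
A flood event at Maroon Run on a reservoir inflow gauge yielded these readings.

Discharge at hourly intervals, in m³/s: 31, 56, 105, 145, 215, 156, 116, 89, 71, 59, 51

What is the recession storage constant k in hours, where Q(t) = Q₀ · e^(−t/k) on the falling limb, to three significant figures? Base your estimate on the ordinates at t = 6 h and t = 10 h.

k ≈ 4.87 h

On the falling limb, Q drops from 116 to 51 m³/s between t = 6 h and t = 10 h (Δt = 4 h).
k = −Δt / ln(Q₂/Q₁) = −4 / ln(51/116) = 4.87 h.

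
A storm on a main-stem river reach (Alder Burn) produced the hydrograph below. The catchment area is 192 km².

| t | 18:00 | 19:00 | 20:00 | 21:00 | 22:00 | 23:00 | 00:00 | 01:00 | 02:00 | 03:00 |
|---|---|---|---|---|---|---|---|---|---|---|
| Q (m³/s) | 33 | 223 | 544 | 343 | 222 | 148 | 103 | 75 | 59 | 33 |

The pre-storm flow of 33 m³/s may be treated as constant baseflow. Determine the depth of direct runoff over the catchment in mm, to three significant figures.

d ≈ 27.2 mm

Direct runoff: 0.0, 190.0, 511.0, 310.0, 189.0, 115.0, 70.0, 42.0, 26.0, 0.0 m³/s; ΣQ_DR = 1453 m³/s.
V = ΣQ_DR · Δt = 1453 × 3600 s = 5.231 × 10^6 m³.
Over A = 192 km², depth = V / A = 27.2 mm.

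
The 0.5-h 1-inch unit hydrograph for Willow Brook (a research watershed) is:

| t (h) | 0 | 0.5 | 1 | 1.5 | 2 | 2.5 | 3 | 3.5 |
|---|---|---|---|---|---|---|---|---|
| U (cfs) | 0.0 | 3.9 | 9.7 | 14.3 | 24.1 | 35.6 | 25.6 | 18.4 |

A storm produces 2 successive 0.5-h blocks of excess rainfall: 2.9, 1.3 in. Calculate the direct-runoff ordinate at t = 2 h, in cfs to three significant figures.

By discrete convolution, Q_j = Σ (P_i / 1 in) · U_{j−i}.
At t = 2 h (j=4): Q = (2.9/1)·24.1 + (1.3/1)·14.3 = 88.5 cfs.

Q ≈ 88.5 cfs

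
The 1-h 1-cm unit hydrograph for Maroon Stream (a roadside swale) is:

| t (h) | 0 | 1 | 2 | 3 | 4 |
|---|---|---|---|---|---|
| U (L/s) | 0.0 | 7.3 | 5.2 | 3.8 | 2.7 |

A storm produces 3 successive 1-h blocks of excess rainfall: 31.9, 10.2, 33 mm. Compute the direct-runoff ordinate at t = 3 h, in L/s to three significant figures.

Q ≈ 41.5 L/s

By discrete convolution, Q_j = Σ (P_i / 10 mm) · U_{j−i}.
At t = 3 h (j=3): Q = (31.9/10)·3.8 + (10.2/10)·5.2 + (33/10)·7.3 = 41.5 L/s.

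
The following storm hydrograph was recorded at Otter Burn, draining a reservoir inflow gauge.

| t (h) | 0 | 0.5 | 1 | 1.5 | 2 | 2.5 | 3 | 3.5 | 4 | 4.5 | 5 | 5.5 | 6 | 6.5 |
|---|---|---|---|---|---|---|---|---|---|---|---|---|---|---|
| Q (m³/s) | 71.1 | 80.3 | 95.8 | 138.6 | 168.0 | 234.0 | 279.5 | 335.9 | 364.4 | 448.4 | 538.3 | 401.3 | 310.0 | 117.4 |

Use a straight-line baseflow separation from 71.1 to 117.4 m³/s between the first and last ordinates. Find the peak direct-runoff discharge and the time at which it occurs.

Subtracting baseflow gives direct-runoff ordinates: 0.00, 5.64, 17.58, 56.82, 82.65, 145.09, 187.03, 239.87, 264.81, 345.25, 431.58, 291.02, 196.16, 0.00 m³/s.
The maximum is 431.58 m³/s, occurring at the reading for t = 5 h.

Q_p = 431.58 m³/s at t = 5 h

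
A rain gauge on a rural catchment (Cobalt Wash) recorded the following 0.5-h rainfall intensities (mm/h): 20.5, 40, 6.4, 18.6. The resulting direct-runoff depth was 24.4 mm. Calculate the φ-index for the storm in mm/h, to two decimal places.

φ ≈ 10.10 mm/h

Only the 3 blocks with intensity above φ contribute runoff: 20.5, 40, 18.6 mm/h.
Σ(I−φ)·Δt = d  ⇒  (20.5+40+18.6 − 3φ)·0.5 = 24.4
φ = (79.10 − 24.4/0.5) / 3 = 10.10 mm/h.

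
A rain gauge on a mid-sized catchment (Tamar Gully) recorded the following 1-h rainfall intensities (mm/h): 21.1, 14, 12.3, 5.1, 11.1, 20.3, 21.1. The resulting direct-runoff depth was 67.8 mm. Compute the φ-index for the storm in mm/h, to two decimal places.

φ ≈ 5.35 mm/h

Only the 6 blocks with intensity above φ contribute runoff: 21.1, 14, 12.3, 11.1, 20.3, 21.1 mm/h.
Σ(I−φ)·Δt = d  ⇒  (21.1+14+12.3+11.1+20.3+21.1 − 6φ)·1 = 67.8
φ = (99.90 − 67.8/1) / 6 = 5.35 mm/h.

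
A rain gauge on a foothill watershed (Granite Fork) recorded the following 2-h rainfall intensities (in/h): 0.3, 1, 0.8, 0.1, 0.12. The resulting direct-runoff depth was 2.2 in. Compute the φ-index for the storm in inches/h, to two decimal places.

φ ≈ 0.35 in/h

Only the 2 blocks with intensity above φ contribute runoff: 1, 0.8 in/h.
Σ(I−φ)·Δt = d  ⇒  (1+0.8 − 2φ)·2 = 2.2
φ = (1.800 − 2.2/2) / 2 = 0.35 in/h.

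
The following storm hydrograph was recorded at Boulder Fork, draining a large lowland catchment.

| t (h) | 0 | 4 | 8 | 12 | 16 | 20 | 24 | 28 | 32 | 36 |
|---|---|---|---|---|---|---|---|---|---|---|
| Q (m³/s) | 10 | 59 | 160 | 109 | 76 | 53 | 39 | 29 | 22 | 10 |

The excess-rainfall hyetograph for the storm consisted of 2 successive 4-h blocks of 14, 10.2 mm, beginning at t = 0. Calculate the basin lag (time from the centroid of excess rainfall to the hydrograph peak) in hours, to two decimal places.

Centroid of excess rainfall: t_c = Σ P_i·t̄_i / ΣP_i = 3.6860 h (block centres at 2, 6 h).
Hydrograph peak occurs at t = 8 h, so basin lag t_L = 8 − 3.6860 = 4.31 h.

t_L ≈ 4.31 h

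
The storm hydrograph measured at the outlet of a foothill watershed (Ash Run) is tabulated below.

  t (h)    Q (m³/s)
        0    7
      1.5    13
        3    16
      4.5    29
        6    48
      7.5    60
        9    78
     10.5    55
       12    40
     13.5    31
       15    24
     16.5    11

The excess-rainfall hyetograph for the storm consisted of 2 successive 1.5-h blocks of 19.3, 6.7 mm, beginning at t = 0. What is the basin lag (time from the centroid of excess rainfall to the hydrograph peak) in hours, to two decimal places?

t_L ≈ 7.86 h

Centroid of excess rainfall: t_c = Σ P_i·t̄_i / ΣP_i = 1.1365 h (block centres at 0.75, 2.25 h).
Hydrograph peak occurs at t = 9 h, so basin lag t_L = 9 − 1.1365 = 7.86 h.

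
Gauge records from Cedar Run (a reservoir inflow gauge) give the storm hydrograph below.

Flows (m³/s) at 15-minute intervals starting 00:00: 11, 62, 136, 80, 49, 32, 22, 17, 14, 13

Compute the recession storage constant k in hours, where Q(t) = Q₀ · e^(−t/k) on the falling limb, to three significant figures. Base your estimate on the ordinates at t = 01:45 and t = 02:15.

k ≈ 1.86 h

On the falling limb, Q drops from 17 to 13 m³/s between t = 01:45 and t = 02:15 (Δt = 0.5 h).
k = −Δt / ln(Q₂/Q₁) = −0.5 / ln(13/17) = 1.86 h.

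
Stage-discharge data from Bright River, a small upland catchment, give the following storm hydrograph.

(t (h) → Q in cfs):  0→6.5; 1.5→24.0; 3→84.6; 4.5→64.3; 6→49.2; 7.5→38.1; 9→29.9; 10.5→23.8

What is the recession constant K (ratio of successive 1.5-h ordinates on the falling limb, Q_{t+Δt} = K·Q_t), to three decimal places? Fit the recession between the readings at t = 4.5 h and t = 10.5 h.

K ≈ 0.780

Using the recession-limb readings at t = 4.5 h and t = 10.5 h: Q falls from 64.3 to 23.8 cfs over 4 intervals.
K = (Q₂/Q₁)^(1/4) = (23.8/64.3)^(1/4) = 0.780.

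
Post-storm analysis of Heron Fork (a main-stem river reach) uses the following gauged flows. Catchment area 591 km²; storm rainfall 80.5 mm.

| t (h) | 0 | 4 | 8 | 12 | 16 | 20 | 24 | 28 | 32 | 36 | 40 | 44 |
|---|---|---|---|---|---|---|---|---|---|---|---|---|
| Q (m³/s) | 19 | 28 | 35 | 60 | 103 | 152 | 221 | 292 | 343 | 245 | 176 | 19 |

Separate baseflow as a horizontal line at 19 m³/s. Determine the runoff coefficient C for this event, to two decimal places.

ΣQ_DR = 1465 m³/s; V = ΣQ_DR·Δt = 2.110 × 10^7 m³.
Runoff depth d = V / A = 35.70 mm.
C = d / P = 35.70 / 80.5 = 0.44.

C ≈ 0.44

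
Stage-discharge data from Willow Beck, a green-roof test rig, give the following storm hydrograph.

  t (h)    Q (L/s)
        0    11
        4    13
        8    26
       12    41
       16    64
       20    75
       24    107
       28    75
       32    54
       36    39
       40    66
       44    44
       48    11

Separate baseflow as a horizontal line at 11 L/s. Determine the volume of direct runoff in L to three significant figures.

Direct-runoff ordinates (Q − Q_b): 0.0, 2.0, 15.0, 30.0, 53.0, 64.0, 96.0, 64.0, 43.0, 28.0, 55.0, 33.0, 0.0 L/s.
ΣQ_DR = 483.0 L/s.
With Δt = 4 h = 14400 s, V = ΣQ_DR · Δt = 483.0 × 14400 = 6.96 × 10^6 L.

V ≈ 6.96 × 10^6 L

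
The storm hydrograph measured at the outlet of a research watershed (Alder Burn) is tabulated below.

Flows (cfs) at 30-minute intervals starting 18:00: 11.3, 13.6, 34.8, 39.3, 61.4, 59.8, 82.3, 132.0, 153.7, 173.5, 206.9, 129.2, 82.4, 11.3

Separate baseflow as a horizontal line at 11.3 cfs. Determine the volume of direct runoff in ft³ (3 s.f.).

V ≈ 1.86 × 10^6 ft³

Direct-runoff ordinates (Q − Q_b): 0.0, 2.3, 23.5, 28.0, 50.1, 48.5, 71.0, 120.7, 142.4, 162.2, 195.6, 117.9, 71.1, 0.0 cfs.
ΣQ_DR = 1033 cfs.
With Δt = 0.5 h = 1800 s, V = ΣQ_DR · Δt = 1033 × 1800 = 1.86 × 10^6 ft³.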